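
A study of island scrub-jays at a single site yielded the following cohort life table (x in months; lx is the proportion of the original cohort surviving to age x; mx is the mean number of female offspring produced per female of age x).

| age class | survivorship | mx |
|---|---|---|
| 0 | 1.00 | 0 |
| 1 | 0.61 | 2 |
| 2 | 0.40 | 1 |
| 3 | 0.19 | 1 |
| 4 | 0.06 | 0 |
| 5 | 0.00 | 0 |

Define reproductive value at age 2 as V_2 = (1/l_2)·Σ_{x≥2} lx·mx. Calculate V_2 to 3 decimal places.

lx·mx for x ≥ 2: 0.4, 0.19, 0, 0 → sum = 0.59
V_2 = 0.59 / l_2 = 0.59 / 0.4 = 1.475 → 1.475

1.475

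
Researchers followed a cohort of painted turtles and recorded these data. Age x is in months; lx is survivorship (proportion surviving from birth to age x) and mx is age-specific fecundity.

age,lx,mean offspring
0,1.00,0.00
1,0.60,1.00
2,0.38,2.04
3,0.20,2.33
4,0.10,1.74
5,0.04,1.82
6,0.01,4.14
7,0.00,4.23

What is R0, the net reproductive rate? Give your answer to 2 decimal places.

lx·mx by age: 0, 0.6, 0.7752, 0.466, 0.174, 0.0728, 0.0414, 0
R0 = Σ lx·mx = 2.1294 → 2.13

2.13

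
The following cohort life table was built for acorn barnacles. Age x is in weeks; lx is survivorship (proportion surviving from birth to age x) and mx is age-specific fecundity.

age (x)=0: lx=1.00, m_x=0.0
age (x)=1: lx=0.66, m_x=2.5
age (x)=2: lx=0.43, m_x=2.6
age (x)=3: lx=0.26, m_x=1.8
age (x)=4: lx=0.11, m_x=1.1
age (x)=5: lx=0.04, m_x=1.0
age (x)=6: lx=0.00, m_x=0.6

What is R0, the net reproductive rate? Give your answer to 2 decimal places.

lx·mx by age: 0, 1.65, 1.118, 0.468, 0.121, 0.04, 0
R0 = Σ lx·mx = 3.397 → 3.40

3.40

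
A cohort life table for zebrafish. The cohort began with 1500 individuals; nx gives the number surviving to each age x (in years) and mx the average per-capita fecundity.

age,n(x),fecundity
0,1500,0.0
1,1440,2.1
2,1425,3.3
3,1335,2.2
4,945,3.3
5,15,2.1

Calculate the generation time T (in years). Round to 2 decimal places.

2.45

lx = nx/n0 = nx/1500: 1, 0.96, 0.95, 0.89, 0.63, 0.01
lx·mx: 0, 2.016, 3.135, 1.958, 2.079, 0.021 → R0 = 9.209
x·lx·mx: 0, 2.016, 6.27, 5.874, 8.316, 0.105 → Σ = 22.581
T = 22.581 / 9.209 = 2.452058… → 2.45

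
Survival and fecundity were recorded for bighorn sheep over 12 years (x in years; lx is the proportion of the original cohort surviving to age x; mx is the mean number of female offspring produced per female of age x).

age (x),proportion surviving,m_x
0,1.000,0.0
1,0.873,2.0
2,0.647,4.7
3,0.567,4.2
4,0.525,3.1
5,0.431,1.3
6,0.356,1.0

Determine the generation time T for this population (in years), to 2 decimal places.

2.72

lx·mx: 0, 1.746, 3.0409, 2.3814, 1.6275, 0.5603, 0.356 → R0 = 9.7121
x·lx·mx: 0, 1.746, 6.0818, 7.1442, 6.51, 2.8015, 2.136 → Σ = 26.4195
T = 26.4195 / 9.7121 = 2.720266… → 2.72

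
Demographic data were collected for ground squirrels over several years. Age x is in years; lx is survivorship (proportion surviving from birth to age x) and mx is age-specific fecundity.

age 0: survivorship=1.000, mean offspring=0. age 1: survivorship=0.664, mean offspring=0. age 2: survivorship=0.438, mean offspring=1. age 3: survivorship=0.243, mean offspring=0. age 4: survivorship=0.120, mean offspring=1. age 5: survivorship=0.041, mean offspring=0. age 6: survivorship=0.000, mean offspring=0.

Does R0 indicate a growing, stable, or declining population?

declining

R0 = Σ lx·mx = 0 + 0 + 0.438 + 0 + 0.12 + 0 + 0 = 0.558
R0 < 1, so the population is declining.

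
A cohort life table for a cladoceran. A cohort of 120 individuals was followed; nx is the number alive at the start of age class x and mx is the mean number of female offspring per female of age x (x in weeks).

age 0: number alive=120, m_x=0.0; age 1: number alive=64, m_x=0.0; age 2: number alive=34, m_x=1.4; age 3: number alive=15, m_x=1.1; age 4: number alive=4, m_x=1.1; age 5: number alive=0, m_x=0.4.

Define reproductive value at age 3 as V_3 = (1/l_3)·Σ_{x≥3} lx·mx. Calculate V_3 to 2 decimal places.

lx = nx/n0 = nx/120: 1, 0.53333…, 0.28333…, 0.125, 0.03333…, 0
lx·mx for x ≥ 3: 0.1375, 0.036667…, 0 → sum = 0.174167…
V_3 = 0.174167… / l_3 = 0.174167… / 0.125 = 1.393333… → 1.39

1.39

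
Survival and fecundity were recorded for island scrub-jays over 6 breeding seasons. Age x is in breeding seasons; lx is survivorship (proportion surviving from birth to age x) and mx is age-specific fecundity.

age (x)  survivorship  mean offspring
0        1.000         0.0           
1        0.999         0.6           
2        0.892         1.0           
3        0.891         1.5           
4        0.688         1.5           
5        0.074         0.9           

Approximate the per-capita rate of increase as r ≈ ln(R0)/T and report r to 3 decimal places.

0.495

R0 = Σ lx·mx = 0 + 0.5994 + 0.892 + 1.3365 + 1.032 + 0.0666 = 3.9265
Σ x·lx·mx = 10.8539; T = 10.8539/3.9265 = 2.76427…
r ≈ ln(R0)/T = ln(3.9265)/2.76427… = 0.4948… → 0.495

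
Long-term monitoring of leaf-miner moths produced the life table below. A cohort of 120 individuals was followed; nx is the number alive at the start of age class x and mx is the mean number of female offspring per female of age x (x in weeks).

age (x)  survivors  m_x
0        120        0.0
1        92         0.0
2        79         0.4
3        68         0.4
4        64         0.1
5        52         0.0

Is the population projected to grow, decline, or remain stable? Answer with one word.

declining

lx = nx/n0 = nx/120: 1, 0.76667…, 0.65833…, 0.56667…, 0.53333…, 0.43333…
R0 = Σ lx·mx = 0 + 0 + 0.263333… + 0.226667… + 0.053333… + 0 = 0.543333…
R0 < 1, so the population is declining.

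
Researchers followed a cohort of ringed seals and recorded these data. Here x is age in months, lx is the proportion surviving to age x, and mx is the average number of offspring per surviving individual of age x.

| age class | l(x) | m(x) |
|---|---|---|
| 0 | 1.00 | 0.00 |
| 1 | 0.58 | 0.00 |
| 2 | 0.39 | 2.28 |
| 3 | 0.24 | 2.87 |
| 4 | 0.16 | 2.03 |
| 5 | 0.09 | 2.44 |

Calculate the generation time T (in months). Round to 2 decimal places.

2.94

lx·mx: 0, 0, 0.8892, 0.6888, 0.3248, 0.2196 → R0 = 2.1224
x·lx·mx: 0, 0, 1.7784, 2.0664, 1.2992, 1.098 → Σ = 6.242
T = 6.242 / 2.1224 = 2.94101… → 2.94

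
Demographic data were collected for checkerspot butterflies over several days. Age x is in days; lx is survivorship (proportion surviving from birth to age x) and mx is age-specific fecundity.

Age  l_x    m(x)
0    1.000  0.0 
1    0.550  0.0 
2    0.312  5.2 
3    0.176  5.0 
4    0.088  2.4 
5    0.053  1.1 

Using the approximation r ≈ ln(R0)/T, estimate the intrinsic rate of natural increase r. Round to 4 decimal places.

0.4025

R0 = Σ lx·mx = 0 + 0 + 1.6224 + 0.88 + 0.2112 + 0.0583 = 2.7719
Σ x·lx·mx = 7.0211; T = 7.0211/2.7719 = 2.53296…
r ≈ ln(R0)/T = ln(2.7719)/2.53296… = 0.402507… → 0.4025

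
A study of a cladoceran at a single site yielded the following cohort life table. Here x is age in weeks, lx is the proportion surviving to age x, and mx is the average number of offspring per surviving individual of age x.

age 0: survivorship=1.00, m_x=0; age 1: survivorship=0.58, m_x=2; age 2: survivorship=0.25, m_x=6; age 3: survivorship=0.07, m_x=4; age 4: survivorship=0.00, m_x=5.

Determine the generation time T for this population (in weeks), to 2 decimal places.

1.70

lx·mx: 0, 1.16, 1.5, 0.28, 0 → R0 = 2.94
x·lx·mx: 0, 1.16, 3, 0.84, 0 → Σ = 5
T = 5 / 2.94 = 1.70068… → 1.70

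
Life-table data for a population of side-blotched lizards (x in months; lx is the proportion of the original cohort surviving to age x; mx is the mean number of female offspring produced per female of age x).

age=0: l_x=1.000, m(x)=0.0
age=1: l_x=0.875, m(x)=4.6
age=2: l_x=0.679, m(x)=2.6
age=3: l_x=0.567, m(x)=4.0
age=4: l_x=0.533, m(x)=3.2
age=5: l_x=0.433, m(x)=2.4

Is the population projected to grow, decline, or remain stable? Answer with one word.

R0 = Σ lx·mx = 0 + 4.025 + 1.7654 + 2.268 + 1.7056 + 1.0392 = 10.8032
R0 > 1, so the population is growing.

growing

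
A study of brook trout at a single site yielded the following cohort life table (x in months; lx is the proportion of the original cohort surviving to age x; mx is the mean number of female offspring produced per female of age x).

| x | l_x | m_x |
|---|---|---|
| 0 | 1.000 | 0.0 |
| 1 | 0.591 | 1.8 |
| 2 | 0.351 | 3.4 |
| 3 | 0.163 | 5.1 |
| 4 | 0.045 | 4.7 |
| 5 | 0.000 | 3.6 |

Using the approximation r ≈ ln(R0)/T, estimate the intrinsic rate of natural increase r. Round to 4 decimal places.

R0 = Σ lx·mx = 0 + 1.0638 + 1.1934 + 0.8313 + 0.2115 + 0 = 3.3
Σ x·lx·mx = 6.7905; T = 6.7905/3.3 = 2.05773…
r ≈ ln(R0)/T = ln(3.3)/2.05773… = 0.580214… → 0.5802

0.5802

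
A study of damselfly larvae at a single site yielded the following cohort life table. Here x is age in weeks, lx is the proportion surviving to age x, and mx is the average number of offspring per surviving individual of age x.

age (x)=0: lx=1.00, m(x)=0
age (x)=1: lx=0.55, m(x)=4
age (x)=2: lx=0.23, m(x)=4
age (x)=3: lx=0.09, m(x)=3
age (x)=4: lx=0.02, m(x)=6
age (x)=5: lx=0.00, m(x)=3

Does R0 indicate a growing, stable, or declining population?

growing

R0 = Σ lx·mx = 0 + 2.2 + 0.92 + 0.27 + 0.12 + 0 = 3.51
R0 > 1, so the population is growing.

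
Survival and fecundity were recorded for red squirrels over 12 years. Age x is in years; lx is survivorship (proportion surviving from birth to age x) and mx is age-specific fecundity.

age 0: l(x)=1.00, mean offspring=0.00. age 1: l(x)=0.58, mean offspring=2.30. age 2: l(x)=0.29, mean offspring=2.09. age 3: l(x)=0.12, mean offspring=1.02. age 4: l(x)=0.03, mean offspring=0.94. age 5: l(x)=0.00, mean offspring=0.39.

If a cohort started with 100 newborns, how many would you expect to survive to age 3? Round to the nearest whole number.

Expected survivors = N0 · l_3 = 100 × 0.12 = 12 → 12

12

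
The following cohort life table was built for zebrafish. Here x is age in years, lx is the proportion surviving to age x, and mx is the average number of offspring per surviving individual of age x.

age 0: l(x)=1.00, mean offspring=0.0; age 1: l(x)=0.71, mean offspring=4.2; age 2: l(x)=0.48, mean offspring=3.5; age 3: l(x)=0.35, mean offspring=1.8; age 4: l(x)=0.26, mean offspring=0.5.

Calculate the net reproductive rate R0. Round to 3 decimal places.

lx·mx by age: 0, 2.982, 1.68, 0.63, 0.13
R0 = Σ lx·mx = 5.422 → 5.422

5.422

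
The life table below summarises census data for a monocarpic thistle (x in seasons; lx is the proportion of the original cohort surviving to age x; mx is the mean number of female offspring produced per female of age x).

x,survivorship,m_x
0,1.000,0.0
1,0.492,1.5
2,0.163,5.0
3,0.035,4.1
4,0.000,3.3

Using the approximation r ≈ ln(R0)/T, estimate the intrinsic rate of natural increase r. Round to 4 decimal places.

R0 = Σ lx·mx = 0 + 0.738 + 0.815 + 0.1435 + 0 = 1.6965
Σ x·lx·mx = 2.7985; T = 2.7985/1.6965 = 1.64957…
r ≈ ln(R0)/T = ln(1.6965)/1.64957… = 0.320427… → 0.3204

0.3204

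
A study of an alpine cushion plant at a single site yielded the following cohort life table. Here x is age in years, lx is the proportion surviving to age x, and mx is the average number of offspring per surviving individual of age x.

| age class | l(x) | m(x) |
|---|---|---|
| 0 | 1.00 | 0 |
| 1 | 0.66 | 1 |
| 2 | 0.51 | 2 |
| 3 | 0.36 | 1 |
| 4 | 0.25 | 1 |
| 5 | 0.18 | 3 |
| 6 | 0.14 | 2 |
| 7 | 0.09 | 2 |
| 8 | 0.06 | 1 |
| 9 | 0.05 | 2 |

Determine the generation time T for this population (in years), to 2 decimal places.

3.42

lx·mx: 0, 0.66, 1.02, 0.36, 0.25, 0.54, 0.28, 0.18, 0.06, 0.1 → R0 = 3.45
x·lx·mx: 0, 0.66, 2.04, 1.08, 1, 2.7, 1.68, 1.26, 0.48, 0.9 → Σ = 11.8
T = 11.8 / 3.45 = 3.42029… → 3.42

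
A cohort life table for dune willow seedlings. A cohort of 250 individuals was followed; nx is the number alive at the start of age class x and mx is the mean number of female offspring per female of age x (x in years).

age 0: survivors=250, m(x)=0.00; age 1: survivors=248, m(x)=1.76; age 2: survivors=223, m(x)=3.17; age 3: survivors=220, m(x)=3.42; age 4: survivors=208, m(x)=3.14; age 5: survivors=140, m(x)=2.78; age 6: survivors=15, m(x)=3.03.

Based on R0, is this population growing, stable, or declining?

lx = nx/n0 = nx/250: 1, 0.992, 0.892, 0.88, 0.832, 0.56, 0.06
R0 = Σ lx·mx = 0 + 1.74592 + 2.82764 + 3.0096 + 2.61248 + 1.5568 + 0.1818 = 11.93424
R0 > 1, so the population is growing.

growing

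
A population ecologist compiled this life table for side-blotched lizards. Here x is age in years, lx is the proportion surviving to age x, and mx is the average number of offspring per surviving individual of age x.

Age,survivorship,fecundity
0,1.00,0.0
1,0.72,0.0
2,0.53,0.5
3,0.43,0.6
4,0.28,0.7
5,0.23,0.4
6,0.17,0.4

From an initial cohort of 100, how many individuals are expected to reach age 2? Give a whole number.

Expected survivors = N0 · l_2 = 100 × 0.53 = 53 → 53

53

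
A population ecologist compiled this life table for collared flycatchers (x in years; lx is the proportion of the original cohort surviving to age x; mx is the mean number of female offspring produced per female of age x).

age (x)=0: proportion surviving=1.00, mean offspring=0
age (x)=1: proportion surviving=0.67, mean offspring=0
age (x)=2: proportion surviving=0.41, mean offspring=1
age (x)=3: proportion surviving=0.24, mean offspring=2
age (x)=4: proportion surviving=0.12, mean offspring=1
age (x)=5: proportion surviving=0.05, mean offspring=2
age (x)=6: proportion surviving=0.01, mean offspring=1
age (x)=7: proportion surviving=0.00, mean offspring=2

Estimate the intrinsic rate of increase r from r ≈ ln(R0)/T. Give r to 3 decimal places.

R0 = Σ lx·mx = 0 + 0 + 0.41 + 0.48 + 0.12 + 0.1 + 0.01 + 0 = 1.12
Σ x·lx·mx = 3.3; T = 3.3/1.12 = 2.94643…
r ≈ ln(R0)/T = ln(1.12)/2.94643… = 0.03846… → 0.038

0.038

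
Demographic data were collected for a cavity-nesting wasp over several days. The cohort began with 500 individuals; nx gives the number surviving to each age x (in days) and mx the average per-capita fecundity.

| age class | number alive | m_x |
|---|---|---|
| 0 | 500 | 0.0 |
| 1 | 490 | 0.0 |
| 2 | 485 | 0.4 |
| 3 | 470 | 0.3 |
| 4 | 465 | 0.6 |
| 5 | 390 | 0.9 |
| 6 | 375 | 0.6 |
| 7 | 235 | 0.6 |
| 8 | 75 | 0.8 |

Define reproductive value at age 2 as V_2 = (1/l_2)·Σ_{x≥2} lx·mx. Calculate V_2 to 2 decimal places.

lx = nx/n0 = nx/500: 1, 0.98, 0.97, 0.94, 0.93, 0.78, 0.75, 0.47, 0.15
lx·mx for x ≥ 2: 0.388, 0.282, 0.558, 0.702, 0.45, 0.282, 0.12 → sum = 2.782
V_2 = 2.782 / l_2 = 2.782 / 0.97 = 2.868041… → 2.87

2.87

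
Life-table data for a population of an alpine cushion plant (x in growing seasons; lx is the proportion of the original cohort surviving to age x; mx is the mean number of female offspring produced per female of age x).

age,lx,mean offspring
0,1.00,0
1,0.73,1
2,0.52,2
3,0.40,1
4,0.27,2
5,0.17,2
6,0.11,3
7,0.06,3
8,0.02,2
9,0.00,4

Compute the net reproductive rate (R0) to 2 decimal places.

lx·mx by age: 0, 0.73, 1.04, 0.4, 0.54, 0.34, 0.33, 0.18, 0.04, 0
R0 = Σ lx·mx = 3.6 → 3.60

3.60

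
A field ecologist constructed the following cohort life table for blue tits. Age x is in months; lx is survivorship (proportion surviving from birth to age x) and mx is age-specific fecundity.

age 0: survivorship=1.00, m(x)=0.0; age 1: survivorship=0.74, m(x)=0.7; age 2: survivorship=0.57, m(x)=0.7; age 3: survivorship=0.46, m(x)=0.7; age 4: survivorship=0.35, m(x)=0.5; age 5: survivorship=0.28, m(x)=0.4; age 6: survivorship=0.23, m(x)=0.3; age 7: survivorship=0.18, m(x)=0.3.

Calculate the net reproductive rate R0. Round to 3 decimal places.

lx·mx by age: 0, 0.518, 0.399, 0.322, 0.175, 0.112, 0.069, 0.054
R0 = Σ lx·mx = 1.649 → 1.649

1.649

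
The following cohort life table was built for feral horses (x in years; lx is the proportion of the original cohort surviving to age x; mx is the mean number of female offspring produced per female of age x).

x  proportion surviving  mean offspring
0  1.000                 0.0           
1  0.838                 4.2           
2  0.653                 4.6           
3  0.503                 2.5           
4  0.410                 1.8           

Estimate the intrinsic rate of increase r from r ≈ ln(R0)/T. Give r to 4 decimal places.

R0 = Σ lx·mx = 0 + 3.5196 + 3.0038 + 1.2575 + 0.738 = 8.5189
Σ x·lx·mx = 16.2517; T = 16.2517/8.5189 = 1.90772…
r ≈ ln(R0)/T = ln(8.5189)/1.90772… = 1.122955… → 1.1230

1.1230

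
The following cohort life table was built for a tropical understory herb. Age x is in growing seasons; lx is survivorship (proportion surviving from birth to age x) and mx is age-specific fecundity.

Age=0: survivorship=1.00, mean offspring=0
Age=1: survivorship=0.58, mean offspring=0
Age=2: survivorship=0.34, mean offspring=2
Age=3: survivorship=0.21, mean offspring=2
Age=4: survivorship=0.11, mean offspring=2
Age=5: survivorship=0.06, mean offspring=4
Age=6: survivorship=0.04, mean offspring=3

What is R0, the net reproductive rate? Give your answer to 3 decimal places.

1.680

lx·mx by age: 0, 0, 0.68, 0.42, 0.22, 0.24, 0.12
R0 = Σ lx·mx = 1.68 → 1.680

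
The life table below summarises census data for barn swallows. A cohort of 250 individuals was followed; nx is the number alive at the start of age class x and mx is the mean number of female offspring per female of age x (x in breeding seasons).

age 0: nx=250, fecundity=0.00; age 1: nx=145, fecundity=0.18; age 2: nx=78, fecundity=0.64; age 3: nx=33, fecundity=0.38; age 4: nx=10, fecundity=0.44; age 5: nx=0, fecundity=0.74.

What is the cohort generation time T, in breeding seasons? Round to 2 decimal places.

lx = nx/n0 = nx/250: 1, 0.58, 0.312, 0.132, 0.04, 0
lx·mx: 0, 0.1044, 0.19968, 0.05016, 0.0176, 0 → R0 = 0.37184
x·lx·mx: 0, 0.1044, 0.39936, 0.15048, 0.0704, 0 → Σ = 0.72464
T = 0.72464 / 0.37184 = 1.948795… → 1.95

1.95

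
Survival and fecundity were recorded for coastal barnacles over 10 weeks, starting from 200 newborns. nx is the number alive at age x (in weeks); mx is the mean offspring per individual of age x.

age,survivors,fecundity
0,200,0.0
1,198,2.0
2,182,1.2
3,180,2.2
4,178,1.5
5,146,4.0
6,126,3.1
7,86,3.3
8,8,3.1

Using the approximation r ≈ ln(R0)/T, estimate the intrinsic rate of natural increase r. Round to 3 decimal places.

lx = nx/n0 = nx/200: 1, 0.99, 0.91, 0.9, 0.89, 0.73, 0.63, 0.43, 0.04
R0 = Σ lx·mx = 0 + 1.98 + 1.092 + 1.98 + 1.335 + 2.92 + 1.953 + 1.419 + 0.124 = 12.803
Σ x·lx·mx = 52.687; T = 52.687/12.803 = 4.11521…
r ≈ ln(R0)/T = ln(12.803)/4.11521… = 0.61957… → 0.620

0.620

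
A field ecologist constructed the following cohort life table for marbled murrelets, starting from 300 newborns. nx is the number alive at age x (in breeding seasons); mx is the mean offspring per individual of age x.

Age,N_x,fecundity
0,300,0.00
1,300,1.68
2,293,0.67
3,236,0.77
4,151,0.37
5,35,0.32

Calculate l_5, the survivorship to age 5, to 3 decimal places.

l_5 = n_5/n_0 = 35/300 = 0.116667… → 0.117

0.117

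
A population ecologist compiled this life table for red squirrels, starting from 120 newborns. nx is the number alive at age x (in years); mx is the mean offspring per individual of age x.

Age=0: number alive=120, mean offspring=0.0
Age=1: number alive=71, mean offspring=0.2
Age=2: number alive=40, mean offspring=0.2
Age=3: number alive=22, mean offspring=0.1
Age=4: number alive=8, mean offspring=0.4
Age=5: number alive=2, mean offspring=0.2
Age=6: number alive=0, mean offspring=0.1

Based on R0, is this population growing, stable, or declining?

declining

lx = nx/n0 = nx/120: 1, 0.59167…, 0.33333…, 0.18333…, 0.06667…, 0.01667…, 0
R0 = Σ lx·mx = 0 + 0.118333… + 0.066667… + 0.018333… + 0.026667… + 0.003333… + 0 = 0.233333…
R0 < 1, so the population is declining.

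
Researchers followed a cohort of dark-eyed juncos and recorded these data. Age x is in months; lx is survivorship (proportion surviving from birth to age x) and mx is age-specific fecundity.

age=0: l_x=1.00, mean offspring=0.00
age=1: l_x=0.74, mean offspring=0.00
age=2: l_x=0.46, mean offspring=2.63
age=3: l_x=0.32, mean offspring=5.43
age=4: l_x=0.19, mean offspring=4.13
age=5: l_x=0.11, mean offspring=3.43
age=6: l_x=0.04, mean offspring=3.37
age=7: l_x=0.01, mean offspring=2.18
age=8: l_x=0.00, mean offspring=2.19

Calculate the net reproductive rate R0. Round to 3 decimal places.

lx·mx by age: 0, 0, 1.2098, 1.7376, 0.7847, 0.3773, 0.1348, 0.0218, 0
R0 = Σ lx·mx = 4.266 → 4.266

4.266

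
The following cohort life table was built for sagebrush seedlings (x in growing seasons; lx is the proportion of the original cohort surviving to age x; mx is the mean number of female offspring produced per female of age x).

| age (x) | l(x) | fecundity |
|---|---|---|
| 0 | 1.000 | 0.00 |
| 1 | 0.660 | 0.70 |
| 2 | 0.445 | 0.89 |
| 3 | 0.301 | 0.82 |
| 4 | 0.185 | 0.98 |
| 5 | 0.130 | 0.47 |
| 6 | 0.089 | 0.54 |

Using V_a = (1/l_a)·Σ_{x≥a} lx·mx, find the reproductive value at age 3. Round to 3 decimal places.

lx·mx for x ≥ 3: 0.24682, 0.1813, 0.0611, 0.04806 → sum = 0.53728
V_3 = 0.53728 / l_3 = 0.53728 / 0.301 = 1.784983… → 1.785

1.785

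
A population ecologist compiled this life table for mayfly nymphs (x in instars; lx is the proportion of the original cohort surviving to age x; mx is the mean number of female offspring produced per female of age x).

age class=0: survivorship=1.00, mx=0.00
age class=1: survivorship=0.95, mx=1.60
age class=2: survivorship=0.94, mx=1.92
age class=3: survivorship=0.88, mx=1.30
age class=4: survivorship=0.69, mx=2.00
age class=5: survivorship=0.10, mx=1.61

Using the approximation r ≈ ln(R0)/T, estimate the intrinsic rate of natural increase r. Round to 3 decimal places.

R0 = Σ lx·mx = 0 + 1.52 + 1.8048 + 1.144 + 1.38 + 0.161 = 6.0098
Σ x·lx·mx = 14.8866; T = 14.8866/6.0098 = 2.47705…
r ≈ ln(R0)/T = ln(6.0098)/2.47705… = 0.724… → 0.724

0.724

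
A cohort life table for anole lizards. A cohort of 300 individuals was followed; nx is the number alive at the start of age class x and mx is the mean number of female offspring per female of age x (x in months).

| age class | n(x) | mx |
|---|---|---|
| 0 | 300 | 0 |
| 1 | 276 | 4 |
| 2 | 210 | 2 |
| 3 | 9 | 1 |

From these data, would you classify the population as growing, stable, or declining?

growing

lx = nx/n0 = nx/300: 1, 0.92, 0.7, 0.03
R0 = Σ lx·mx = 0 + 3.68 + 1.4 + 0.03 = 5.11
R0 > 1, so the population is growing.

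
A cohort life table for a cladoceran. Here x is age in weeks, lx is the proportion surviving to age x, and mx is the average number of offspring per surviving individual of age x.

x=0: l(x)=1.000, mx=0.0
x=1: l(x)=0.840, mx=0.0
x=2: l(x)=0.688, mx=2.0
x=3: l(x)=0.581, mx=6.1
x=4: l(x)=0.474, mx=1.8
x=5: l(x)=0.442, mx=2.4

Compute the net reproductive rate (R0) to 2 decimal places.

lx·mx by age: 0, 0, 1.376, 3.5441, 0.8532, 1.0608
R0 = Σ lx·mx = 6.8341 → 6.83

6.83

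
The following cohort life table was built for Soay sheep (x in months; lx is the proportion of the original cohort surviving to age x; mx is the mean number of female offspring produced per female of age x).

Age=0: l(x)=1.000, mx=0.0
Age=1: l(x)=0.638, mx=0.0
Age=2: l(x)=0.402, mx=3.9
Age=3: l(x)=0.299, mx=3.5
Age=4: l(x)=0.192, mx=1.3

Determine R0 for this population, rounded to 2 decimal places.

lx·mx by age: 0, 0, 1.5678, 1.0465, 0.2496
R0 = Σ lx·mx = 2.8639 → 2.86

2.86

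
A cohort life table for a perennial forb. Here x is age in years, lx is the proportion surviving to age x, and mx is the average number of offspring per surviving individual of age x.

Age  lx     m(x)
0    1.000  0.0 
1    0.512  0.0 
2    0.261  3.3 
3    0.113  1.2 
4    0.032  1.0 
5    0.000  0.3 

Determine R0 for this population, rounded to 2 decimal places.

lx·mx by age: 0, 0, 0.8613, 0.1356, 0.032, 0
R0 = Σ lx·mx = 1.0289 → 1.03

1.03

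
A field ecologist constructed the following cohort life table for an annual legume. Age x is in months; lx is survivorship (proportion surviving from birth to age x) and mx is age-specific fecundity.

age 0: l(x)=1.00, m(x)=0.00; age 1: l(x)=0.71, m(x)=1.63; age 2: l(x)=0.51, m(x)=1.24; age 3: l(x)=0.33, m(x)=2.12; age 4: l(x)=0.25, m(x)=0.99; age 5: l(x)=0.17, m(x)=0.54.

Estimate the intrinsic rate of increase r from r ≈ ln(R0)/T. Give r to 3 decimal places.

0.493

R0 = Σ lx·mx = 0 + 1.1573 + 0.6324 + 0.6996 + 0.2475 + 0.0918 = 2.8286
Σ x·lx·mx = 5.9699; T = 5.9699/2.8286 = 2.11055…
r ≈ ln(R0)/T = ln(2.8286)/2.11055… = 0.49266… → 0.493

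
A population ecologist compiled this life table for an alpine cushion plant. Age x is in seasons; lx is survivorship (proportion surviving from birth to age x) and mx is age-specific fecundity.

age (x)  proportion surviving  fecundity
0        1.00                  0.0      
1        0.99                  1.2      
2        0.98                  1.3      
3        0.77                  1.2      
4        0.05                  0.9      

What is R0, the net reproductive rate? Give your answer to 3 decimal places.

lx·mx by age: 0, 1.188, 1.274, 0.924, 0.045
R0 = Σ lx·mx = 3.431 → 3.431

3.431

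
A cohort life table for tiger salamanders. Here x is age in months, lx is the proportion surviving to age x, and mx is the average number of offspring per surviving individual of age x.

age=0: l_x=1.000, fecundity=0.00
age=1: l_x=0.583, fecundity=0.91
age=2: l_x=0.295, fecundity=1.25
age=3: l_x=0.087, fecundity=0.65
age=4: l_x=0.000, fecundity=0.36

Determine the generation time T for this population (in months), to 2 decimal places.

lx·mx: 0, 0.53053, 0.36875, 0.05655, 0 → R0 = 0.95583
x·lx·mx: 0, 0.53053, 0.7375, 0.16965, 0 → Σ = 1.43768
T = 1.43768 / 0.95583 = 1.504117… → 1.50

1.50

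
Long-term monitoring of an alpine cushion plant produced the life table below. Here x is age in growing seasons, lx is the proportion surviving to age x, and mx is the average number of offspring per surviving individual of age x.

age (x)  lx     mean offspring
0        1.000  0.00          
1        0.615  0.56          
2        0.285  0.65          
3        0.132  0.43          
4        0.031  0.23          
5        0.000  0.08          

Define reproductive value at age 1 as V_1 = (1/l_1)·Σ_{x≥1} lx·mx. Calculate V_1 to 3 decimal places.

lx·mx for x ≥ 1: 0.3444, 0.18525, 0.05676, 0.00713, 0 → sum = 0.59354
V_1 = 0.59354 / l_1 = 0.59354 / 0.615 = 0.965106… → 0.965

0.965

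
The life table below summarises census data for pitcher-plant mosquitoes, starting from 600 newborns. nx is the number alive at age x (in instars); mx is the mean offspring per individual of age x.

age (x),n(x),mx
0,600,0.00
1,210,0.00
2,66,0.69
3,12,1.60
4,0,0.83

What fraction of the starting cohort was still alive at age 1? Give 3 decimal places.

l_1 = n_1/n_0 = 210/600 = 0.35 → 0.350

0.350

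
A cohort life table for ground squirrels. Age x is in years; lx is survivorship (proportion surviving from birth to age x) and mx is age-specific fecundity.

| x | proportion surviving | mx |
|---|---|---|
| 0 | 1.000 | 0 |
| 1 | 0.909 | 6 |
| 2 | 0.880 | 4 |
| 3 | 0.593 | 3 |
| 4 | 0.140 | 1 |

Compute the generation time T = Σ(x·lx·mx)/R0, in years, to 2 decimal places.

lx·mx: 0, 5.454, 3.52, 1.779, 0.14 → R0 = 10.893
x·lx·mx: 0, 5.454, 7.04, 5.337, 0.56 → Σ = 18.391
T = 18.391 / 10.893 = 1.688332… → 1.69

1.69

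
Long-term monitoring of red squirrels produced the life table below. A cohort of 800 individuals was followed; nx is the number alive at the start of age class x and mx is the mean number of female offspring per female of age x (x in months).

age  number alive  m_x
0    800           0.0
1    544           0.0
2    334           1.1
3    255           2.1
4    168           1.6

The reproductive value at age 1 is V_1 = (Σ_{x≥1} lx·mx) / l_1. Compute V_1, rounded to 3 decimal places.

2.154

lx = nx/n0 = nx/800: 1, 0.68, 0.4175, 0.31875, 0.21
lx·mx for x ≥ 1: 0, 0.45925, 0.669375, 0.336 → sum = 1.464625
V_1 = 1.464625 / l_1 = 1.464625 / 0.68 = 2.15386… → 2.154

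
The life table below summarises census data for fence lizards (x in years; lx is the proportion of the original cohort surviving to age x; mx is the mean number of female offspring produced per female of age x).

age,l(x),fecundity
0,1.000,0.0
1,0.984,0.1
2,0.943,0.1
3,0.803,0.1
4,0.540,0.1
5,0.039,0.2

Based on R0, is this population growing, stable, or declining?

R0 = Σ lx·mx = 0 + 0.0984 + 0.0943 + 0.0803 + 0.054 + 0.0078 = 0.3348
R0 < 1, so the population is declining.

declining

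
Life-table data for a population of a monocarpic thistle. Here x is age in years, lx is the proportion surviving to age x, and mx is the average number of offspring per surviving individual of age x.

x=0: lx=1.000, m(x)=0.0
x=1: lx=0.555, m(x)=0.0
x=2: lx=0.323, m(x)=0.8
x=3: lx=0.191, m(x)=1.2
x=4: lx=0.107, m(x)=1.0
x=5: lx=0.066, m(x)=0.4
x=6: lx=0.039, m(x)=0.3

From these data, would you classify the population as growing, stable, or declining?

declining

R0 = Σ lx·mx = 0 + 0 + 0.2584 + 0.2292 + 0.107 + 0.0264 + 0.0117 = 0.6327
R0 < 1, so the population is declining.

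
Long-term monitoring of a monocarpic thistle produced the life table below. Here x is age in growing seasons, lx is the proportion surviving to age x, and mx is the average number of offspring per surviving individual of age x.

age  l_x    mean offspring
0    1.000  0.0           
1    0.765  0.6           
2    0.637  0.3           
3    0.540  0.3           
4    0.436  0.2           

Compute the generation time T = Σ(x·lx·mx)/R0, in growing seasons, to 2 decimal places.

1.86

lx·mx: 0, 0.459, 0.1911, 0.162, 0.0872 → R0 = 0.8993
x·lx·mx: 0, 0.459, 0.3822, 0.486, 0.3488 → Σ = 1.676
T = 1.676 / 0.8993 = 1.863672… → 1.86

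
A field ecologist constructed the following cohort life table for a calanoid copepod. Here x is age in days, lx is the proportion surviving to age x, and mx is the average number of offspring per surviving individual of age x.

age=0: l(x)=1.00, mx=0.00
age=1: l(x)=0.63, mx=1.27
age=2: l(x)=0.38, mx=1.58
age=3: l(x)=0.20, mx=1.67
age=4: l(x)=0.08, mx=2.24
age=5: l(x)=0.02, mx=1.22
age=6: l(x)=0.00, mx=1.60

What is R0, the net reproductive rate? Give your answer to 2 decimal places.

1.94

lx·mx by age: 0, 0.8001, 0.6004, 0.334, 0.1792, 0.0244, 0
R0 = Σ lx·mx = 1.9381 → 1.94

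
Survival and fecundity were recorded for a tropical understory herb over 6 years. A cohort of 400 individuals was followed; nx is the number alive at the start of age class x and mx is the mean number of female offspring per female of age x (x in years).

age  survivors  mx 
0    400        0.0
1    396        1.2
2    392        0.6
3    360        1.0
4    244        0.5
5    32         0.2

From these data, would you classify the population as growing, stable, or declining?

growing

lx = nx/n0 = nx/400: 1, 0.99, 0.98, 0.9, 0.61, 0.08
R0 = Σ lx·mx = 0 + 1.188 + 0.588 + 0.9 + 0.305 + 0.016 = 2.997
R0 > 1, so the population is growing.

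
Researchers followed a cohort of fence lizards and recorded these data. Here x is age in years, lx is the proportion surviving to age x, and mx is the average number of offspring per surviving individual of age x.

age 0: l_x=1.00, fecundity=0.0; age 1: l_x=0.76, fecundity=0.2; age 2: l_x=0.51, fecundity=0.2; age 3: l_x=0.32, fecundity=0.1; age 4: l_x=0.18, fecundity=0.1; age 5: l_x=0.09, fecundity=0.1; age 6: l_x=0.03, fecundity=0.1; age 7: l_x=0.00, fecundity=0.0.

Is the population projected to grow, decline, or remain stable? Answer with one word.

R0 = Σ lx·mx = 0 + 0.152 + 0.102 + 0.032 + 0.018 + 0.009 + 0.003 + 0 = 0.316
R0 < 1, so the population is declining.

declining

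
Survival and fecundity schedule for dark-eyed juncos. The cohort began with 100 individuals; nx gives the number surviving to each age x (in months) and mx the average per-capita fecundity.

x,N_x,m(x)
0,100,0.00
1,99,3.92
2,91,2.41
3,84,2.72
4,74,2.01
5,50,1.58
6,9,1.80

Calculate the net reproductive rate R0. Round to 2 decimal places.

10.80

lx = nx/n0 = nx/100: 1, 0.99, 0.91, 0.84, 0.74, 0.5, 0.09
lx·mx by age: 0, 3.8808, 2.1931, 2.2848, 1.4874, 0.79, 0.162
R0 = Σ lx·mx = 10.7981 → 10.80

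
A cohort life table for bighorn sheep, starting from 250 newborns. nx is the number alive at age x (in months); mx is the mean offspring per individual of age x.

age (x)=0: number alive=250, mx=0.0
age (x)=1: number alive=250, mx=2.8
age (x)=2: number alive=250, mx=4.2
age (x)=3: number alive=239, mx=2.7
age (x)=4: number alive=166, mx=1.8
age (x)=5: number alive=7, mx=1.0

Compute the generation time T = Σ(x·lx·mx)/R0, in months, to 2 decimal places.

2.21

lx = nx/n0 = nx/250: 1, 1, 1, 0.956, 0.664, 0.028
lx·mx: 0, 2.8, 4.2, 2.5812, 1.1952, 0.028 → R0 = 10.8044
x·lx·mx: 0, 2.8, 8.4, 7.7436, 4.7808, 0.14 → Σ = 23.8644
T = 23.8644 / 10.8044 = 2.208767… → 2.21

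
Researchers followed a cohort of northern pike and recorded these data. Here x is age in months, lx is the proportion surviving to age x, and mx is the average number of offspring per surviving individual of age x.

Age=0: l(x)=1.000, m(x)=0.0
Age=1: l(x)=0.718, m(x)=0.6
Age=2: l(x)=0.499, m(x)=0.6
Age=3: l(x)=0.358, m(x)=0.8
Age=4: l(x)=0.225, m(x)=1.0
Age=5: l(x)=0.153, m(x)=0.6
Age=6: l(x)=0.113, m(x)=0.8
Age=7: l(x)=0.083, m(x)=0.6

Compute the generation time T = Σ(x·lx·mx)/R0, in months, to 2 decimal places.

2.81

lx·mx: 0, 0.4308, 0.2994, 0.2864, 0.225, 0.0918, 0.0904, 0.0498 → R0 = 1.4736
x·lx·mx: 0, 0.4308, 0.5988, 0.8592, 0.9, 0.459, 0.5424, 0.3486 → Σ = 4.1388
T = 4.1388 / 1.4736 = 2.808632… → 2.81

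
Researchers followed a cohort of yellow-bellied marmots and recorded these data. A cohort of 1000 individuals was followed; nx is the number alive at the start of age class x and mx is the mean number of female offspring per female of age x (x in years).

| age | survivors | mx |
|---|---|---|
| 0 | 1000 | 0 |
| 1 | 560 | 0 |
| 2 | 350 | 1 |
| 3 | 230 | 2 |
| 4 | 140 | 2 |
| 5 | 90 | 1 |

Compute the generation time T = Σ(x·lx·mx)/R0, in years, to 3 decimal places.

3.093

lx = nx/n0 = nx/1000: 1, 0.56, 0.35, 0.23, 0.14, 0.09
lx·mx: 0, 0, 0.35, 0.46, 0.28, 0.09 → R0 = 1.18
x·lx·mx: 0, 0, 0.7, 1.38, 1.12, 0.45 → Σ = 3.65
T = 3.65 / 1.18 = 3.09322… → 3.093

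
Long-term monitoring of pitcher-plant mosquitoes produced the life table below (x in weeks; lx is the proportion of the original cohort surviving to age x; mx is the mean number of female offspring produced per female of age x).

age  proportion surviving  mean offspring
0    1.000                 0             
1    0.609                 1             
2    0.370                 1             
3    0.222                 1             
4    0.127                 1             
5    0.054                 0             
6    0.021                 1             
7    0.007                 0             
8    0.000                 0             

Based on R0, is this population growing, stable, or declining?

growing

R0 = Σ lx·mx = 0 + 0.609 + 0.37 + 0.222 + 0.127 + 0 + 0.021 + 0 + 0 = 1.349
R0 > 1, so the population is growing.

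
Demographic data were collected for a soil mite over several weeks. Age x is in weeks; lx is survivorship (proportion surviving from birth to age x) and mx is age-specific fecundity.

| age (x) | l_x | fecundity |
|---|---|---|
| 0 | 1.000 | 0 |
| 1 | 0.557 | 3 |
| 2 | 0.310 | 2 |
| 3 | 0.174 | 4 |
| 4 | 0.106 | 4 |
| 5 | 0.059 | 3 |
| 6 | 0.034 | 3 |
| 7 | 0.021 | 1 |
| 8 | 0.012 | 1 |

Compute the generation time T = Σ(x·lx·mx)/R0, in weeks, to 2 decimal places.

2.27

lx·mx: 0, 1.671, 0.62, 0.696, 0.424, 0.177, 0.102, 0.021, 0.012 → R0 = 3.723
x·lx·mx: 0, 1.671, 1.24, 2.088, 1.696, 0.885, 0.612, 0.147, 0.096 → Σ = 8.435
T = 8.435 / 3.723 = 2.265646… → 2.27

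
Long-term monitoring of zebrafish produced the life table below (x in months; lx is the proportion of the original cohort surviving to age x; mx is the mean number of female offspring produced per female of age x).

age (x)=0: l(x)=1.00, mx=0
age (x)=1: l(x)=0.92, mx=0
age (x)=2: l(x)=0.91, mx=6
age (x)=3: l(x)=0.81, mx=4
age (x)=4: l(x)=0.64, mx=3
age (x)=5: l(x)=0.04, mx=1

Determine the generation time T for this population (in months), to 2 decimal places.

2.68

lx·mx: 0, 0, 5.46, 3.24, 1.92, 0.04 → R0 = 10.66
x·lx·mx: 0, 0, 10.92, 9.72, 7.68, 0.2 → Σ = 28.52
T = 28.52 / 10.66 = 2.675422… → 2.68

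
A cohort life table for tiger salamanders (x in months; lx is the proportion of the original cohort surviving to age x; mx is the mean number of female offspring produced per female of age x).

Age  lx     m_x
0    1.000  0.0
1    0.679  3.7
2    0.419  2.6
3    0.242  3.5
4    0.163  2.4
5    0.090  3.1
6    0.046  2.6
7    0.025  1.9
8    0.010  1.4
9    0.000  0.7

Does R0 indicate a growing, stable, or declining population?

R0 = Σ lx·mx = 0 + 2.5123 + 1.0894 + 0.847 + 0.3912 + 0.279 + 0.1196 + 0.0475 + 0.014 + 0 = 5.3
R0 > 1, so the population is growing.

growing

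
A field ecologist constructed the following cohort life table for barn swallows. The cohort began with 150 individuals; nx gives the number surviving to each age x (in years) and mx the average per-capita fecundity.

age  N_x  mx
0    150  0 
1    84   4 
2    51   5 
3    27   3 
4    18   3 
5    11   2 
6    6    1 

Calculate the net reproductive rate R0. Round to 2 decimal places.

5.03

lx = nx/n0 = nx/150: 1, 0.56, 0.34, 0.18, 0.12, 0.07333…, 0.04
lx·mx by age: 0, 2.24, 1.7, 0.54, 0.36, 0.146667…, 0.04
R0 = Σ lx·mx = 5.026667… → 5.03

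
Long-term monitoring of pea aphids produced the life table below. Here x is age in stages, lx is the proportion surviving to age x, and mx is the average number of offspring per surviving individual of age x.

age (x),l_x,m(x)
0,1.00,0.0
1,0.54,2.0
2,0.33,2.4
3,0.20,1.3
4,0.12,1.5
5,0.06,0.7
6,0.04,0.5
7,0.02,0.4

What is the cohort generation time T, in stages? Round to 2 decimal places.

1.91

lx·mx: 0, 1.08, 0.792, 0.26, 0.18, 0.042, 0.02, 0.008 → R0 = 2.382
x·lx·mx: 0, 1.08, 1.584, 0.78, 0.72, 0.21, 0.12, 0.056 → Σ = 4.55
T = 4.55 / 2.382 = 1.91016… → 1.91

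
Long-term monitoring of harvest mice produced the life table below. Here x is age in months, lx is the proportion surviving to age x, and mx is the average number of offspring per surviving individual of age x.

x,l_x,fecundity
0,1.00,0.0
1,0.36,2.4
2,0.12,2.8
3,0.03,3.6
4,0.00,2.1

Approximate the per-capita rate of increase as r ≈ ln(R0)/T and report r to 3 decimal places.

0.189

R0 = Σ lx·mx = 0 + 0.864 + 0.336 + 0.108 + 0 = 1.308
Σ x·lx·mx = 1.86; T = 1.86/1.308 = 1.42202…
r ≈ ln(R0)/T = ln(1.308)/1.42202… = 0.18882… → 0.189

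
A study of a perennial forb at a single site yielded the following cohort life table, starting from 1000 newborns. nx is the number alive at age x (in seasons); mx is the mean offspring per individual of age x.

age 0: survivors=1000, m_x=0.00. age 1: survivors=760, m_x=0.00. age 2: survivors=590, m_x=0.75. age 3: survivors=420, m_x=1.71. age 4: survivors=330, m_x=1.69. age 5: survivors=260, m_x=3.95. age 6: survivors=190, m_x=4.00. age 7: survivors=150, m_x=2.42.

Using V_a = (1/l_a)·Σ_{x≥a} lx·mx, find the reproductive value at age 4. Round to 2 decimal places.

lx = nx/n0 = nx/1000: 1, 0.76, 0.59, 0.42, 0.33, 0.26, 0.19, 0.15
lx·mx for x ≥ 4: 0.5577, 1.027, 0.76, 0.363 → sum = 2.7077
V_4 = 2.7077 / l_4 = 2.7077 / 0.33 = 8.205152… → 8.21

8.21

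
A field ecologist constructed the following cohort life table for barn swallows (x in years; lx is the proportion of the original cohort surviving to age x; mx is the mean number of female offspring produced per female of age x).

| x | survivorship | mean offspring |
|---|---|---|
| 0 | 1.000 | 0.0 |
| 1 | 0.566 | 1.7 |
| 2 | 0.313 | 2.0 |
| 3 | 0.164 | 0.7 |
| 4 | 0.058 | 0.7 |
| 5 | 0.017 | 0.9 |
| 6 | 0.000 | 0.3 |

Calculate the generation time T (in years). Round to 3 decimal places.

lx·mx: 0, 0.9622, 0.626, 0.1148, 0.0406, 0.0153, 0 → R0 = 1.7589
x·lx·mx: 0, 0.9622, 1.252, 0.3444, 0.1624, 0.0765, 0 → Σ = 2.7975
T = 2.7975 / 1.7589 = 1.590483… → 1.590

1.590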